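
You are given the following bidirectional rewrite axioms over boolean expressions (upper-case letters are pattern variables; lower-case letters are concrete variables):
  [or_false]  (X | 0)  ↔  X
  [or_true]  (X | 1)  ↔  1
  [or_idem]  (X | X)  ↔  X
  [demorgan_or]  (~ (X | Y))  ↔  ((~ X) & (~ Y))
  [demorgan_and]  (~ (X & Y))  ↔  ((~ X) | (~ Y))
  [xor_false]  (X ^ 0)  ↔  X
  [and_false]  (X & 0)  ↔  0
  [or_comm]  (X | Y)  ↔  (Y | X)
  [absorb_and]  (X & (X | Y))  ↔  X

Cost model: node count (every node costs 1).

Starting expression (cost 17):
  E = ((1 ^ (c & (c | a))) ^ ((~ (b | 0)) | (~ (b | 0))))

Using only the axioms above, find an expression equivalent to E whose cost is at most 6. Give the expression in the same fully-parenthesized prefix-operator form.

(1) ((~ (b | 0)) | (~ (b | 0)))  =[or_idem →]=  (~ (b | 0))    ⊢ ((1 ^ (c & (c | a))) ^ (~ (b | 0)))
(2) (b | 0)  =[or_false →]=  b    ⊢ ((1 ^ (c & (c | a))) ^ (~ b))
(3) (c & (c | a))  =[absorb_and →]=  c    ⊢ cost 6, within 6

((1 ^ c) ^ (~ b))   [cost 6]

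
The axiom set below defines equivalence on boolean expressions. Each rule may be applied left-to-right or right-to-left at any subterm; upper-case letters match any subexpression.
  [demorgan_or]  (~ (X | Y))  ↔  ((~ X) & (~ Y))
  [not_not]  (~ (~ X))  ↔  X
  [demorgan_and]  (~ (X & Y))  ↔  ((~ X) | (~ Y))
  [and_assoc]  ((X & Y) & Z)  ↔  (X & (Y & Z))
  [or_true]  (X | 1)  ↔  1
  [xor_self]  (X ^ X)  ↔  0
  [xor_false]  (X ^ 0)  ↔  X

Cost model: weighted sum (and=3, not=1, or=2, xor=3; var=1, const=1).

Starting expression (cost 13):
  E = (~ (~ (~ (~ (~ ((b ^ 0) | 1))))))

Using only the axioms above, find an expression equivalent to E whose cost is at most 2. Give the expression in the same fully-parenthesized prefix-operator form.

(~ 1)   [cost 2]

step 1: not_not (→) rewrites (~ (~ (~ (~ (~ ((b ^ 0) | 1)))))) into (~ (~ (~ ((b ^ 0) | 1))))
step 2: xor_false (→) rewrites (b ^ 0) into b, now (~ (~ (~ (b | 1))))
step 3: not_not (→) rewrites (~ (~ (~ (b | 1)))) into (~ (b | 1))
step 4: or_true (→) rewrites (b | 1) into 1, reaching cost 2 (bound 2)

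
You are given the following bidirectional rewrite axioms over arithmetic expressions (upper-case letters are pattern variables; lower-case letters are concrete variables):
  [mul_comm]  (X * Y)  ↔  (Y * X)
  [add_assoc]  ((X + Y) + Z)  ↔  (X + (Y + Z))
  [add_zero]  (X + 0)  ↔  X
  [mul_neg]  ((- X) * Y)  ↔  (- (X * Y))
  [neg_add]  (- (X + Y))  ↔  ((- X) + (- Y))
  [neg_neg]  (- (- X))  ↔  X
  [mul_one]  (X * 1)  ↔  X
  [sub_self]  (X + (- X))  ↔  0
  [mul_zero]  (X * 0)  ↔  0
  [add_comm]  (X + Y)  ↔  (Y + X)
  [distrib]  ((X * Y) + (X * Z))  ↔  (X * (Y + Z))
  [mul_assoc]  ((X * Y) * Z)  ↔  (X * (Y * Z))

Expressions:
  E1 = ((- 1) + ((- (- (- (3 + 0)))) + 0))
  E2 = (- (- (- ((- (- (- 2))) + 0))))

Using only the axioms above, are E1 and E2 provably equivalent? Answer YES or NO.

NO

All listed rules preserve value, hence provable equivalence implies equal values everywhere; look for a separating assignment.
the empty assignment (no variables occur) gives E1 ↦ -4, E2 ↦ 2; values differ ⇒ not provably equivalent.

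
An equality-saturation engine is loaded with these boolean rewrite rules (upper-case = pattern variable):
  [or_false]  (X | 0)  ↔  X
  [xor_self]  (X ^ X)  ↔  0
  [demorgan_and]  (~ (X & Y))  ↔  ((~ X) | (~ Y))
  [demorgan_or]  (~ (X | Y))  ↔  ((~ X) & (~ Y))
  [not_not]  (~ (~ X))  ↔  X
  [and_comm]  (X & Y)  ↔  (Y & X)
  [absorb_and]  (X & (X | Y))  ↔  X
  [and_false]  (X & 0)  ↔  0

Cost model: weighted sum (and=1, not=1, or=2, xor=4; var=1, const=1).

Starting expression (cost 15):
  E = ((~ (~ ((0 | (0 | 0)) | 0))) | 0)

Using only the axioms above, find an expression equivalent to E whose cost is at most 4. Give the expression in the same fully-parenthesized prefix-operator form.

(1) (~ (~ ((0 | (0 | 0)) | 0)))  =[not_not →]=  ((0 | (0 | 0)) | 0)    ⊢ (((0 | (0 | 0)) | 0) | 0)
(2) ((0 | (0 | 0)) | 0)  =[or_false →]=  (0 | (0 | 0))    ⊢ ((0 | (0 | 0)) | 0)
(3) (0 | 0)  =[or_false →]=  0    ⊢ ((0 | 0) | 0)
(4) ((0 | 0) | 0)  =[or_false →]=  (0 | 0)    ⊢ cost 4, within 4

(0 | 0)   [cost 4]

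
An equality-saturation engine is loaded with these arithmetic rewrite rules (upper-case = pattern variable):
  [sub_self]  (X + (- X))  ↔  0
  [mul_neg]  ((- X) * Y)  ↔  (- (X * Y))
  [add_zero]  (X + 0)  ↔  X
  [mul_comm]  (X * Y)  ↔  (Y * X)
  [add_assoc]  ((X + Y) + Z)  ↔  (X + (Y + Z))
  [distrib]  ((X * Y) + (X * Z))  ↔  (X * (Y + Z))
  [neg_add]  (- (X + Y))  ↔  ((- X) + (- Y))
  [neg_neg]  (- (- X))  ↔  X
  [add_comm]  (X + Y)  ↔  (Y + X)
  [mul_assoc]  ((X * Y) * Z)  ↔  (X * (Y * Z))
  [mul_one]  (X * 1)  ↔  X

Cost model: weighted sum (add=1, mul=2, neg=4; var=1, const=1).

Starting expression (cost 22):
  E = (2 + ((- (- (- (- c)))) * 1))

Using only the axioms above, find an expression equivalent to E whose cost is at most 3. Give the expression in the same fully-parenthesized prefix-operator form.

step 1: mul_one (→) rewrites ((- (- (- (- c)))) * 1) into (- (- (- (- c)))), now (2 + (- (- (- (- c)))))
step 2: neg_neg (→) rewrites (- (- (- c))) into (- c), now (2 + (- (- c)))
step 3: neg_neg (→) rewrites (- (- c)) into c, reaching cost 3 (bound 3)

(2 + c)   [cost 3]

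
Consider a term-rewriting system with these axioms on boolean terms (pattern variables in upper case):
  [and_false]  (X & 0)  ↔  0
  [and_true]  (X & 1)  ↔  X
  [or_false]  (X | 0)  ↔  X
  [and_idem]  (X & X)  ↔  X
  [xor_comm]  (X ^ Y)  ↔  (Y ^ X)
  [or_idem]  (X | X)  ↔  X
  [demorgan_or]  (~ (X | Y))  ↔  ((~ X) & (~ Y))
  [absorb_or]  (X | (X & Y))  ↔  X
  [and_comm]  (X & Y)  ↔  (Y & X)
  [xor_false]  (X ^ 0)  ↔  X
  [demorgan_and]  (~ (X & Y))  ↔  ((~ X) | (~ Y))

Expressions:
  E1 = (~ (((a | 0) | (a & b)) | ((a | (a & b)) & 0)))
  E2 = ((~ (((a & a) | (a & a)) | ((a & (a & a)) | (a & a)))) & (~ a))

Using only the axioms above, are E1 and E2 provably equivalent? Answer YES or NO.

(1) (a | 0)  =[or_false →]=  a    ⊢ (~ ((a | (a & b)) | ((a | (a & b)) & 0)))
(2) ((a | (a & b)) | ((a | (a & b)) & 0))  =[absorb_or →]=  (a | (a & b))    ⊢ (~ (a | (a & b)))
(3) (a | (a & b))  =[absorb_or →]=  a    ⊢ (~ a)
(4) (~ a)  =[and_idem ←]=  ((~ a) & (~ a))
(5) a  =[and_idem ←]=  (a & a)    ⊢ ((~ (a & a)) & (~ a))
(6) (a & a)  =[or_idem ←]=  ((a & a) | (a & a))    ⊢ ((~ ((a & a) | (a & a))) & (~ a))
(7) ((a & a) | (a & a))  =[or_idem ←]=  (((a & a) | (a & a)) | ((a & a) | (a & a)))    ⊢ ((~ (((a & a) | (a & a)) | ((a & a) | (a & a)))) & (~ a))
(8) a  =[and_idem ←]=  (a & a)    ⊢ E2

YES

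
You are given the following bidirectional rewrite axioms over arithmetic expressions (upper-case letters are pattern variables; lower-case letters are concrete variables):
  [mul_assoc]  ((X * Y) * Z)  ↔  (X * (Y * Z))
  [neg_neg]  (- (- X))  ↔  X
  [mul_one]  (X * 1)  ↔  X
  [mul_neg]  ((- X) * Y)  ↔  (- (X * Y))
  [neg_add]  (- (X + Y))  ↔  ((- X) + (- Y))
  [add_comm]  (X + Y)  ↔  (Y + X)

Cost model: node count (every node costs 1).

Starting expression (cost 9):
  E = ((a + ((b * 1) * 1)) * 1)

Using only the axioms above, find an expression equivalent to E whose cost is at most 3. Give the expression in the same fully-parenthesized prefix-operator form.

step 1: mul_one (→) rewrites ((a + ((b * 1) * 1)) * 1) into (a + ((b * 1) * 1))
step 2: mul_one (→) rewrites ((b * 1) * 1) into (b * 1), now (a + (b * 1))
step 3: mul_one (→) rewrites (b * 1) into b, reaching cost 3 (bound 3)

(a + b)   [cost 3]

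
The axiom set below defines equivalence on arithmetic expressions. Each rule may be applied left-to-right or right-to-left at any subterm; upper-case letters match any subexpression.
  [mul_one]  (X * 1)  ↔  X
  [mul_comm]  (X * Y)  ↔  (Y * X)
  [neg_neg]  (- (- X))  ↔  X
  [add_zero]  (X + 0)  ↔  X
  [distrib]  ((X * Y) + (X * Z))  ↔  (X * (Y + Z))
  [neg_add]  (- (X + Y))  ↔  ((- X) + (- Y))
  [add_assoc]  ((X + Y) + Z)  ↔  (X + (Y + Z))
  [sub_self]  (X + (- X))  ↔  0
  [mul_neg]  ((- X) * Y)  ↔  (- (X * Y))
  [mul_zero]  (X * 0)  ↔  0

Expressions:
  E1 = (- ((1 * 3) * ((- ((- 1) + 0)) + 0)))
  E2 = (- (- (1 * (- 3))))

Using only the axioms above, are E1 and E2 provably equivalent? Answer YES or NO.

YES

(1) ((- 1) + 0)  =[add_zero →]=  (- 1)    ⊢ (- ((1 * 3) * ((- (- 1)) + 0)))
(2) (- (- 1))  =[neg_neg →]=  1    ⊢ (- ((1 * 3) * (1 + 0)))
(3) (1 + 0)  =[add_zero →]=  1    ⊢ (- ((1 * 3) * 1))
(4) ((1 * 3) * 1)  =[mul_one →]=  (1 * 3)    ⊢ (- (1 * 3))
(5) (1 * 3)  =[mul_comm →]=  (3 * 1)    ⊢ (- (3 * 1))
(6) (3 * 1)  =[mul_one →]=  3    ⊢ (- 3)
(7) 3  =[neg_neg ←]=  (- (- 3))    ⊢ (- (- (- 3)))
(8) (- 3)  =[mul_one ←]=  ((- 3) * 1)    ⊢ (- (- ((- 3) * 1)))
(9) ((- 3) * 1)  =[mul_comm →]=  (1 * (- 3))    ⊢ E2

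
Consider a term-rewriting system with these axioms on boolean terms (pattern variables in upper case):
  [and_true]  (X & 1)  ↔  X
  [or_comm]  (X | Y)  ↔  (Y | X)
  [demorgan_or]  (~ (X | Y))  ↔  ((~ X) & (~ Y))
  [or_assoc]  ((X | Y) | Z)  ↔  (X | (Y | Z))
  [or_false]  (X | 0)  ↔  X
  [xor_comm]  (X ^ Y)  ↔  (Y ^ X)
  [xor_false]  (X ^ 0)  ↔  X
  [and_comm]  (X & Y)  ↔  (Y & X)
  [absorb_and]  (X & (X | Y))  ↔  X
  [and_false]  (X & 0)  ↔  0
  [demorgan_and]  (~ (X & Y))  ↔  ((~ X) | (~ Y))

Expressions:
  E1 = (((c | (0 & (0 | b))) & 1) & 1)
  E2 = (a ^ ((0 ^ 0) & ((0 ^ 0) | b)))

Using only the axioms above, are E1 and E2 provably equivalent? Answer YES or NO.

NO

Every axiom is a valid identity, so a rewrite proof would force E1 and E2 to agree under every assignment.
At a=0, b=0, c=1: E1 = 1 but E2 = 0; they differ, so no derivation exists.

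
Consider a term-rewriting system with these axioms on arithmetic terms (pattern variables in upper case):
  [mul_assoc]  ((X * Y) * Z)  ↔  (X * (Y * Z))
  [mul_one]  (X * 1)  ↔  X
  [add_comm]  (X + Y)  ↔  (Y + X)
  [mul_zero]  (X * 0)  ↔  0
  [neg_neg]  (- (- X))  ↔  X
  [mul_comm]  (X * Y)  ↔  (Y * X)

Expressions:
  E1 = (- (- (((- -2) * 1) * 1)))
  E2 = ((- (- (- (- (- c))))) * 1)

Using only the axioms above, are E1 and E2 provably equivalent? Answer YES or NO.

Every axiom is a valid identity, so a rewrite proof would force E1 and E2 to agree under every assignment.
At c=0: E1 = 2 but E2 = 0; they differ, so no derivation exists.

NO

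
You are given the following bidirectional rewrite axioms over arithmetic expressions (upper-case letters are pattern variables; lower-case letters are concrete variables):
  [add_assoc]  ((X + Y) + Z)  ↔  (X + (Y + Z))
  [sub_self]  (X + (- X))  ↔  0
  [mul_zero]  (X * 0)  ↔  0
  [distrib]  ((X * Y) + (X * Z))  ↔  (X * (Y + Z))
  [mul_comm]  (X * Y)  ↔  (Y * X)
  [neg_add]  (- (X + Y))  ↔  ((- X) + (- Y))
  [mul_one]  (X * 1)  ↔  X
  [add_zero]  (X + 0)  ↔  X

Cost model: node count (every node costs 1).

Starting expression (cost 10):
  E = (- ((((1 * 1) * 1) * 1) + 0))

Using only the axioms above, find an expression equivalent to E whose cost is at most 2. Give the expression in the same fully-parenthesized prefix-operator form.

(- 1)   [cost 2]

1. [mul_one →] (1 * 1)  →  1;  E = (- (((1 * 1) * 1) + 0))
2. [mul_one →] (1 * 1)  →  1;  E = (- ((1 * 1) + 0))
3. [add_zero →] ((1 * 1) + 0)  →  (1 * 1);  E = (- (1 * 1))
4. [mul_one →] (1 * 1)  →  1;  cost 2 ≤ 2, done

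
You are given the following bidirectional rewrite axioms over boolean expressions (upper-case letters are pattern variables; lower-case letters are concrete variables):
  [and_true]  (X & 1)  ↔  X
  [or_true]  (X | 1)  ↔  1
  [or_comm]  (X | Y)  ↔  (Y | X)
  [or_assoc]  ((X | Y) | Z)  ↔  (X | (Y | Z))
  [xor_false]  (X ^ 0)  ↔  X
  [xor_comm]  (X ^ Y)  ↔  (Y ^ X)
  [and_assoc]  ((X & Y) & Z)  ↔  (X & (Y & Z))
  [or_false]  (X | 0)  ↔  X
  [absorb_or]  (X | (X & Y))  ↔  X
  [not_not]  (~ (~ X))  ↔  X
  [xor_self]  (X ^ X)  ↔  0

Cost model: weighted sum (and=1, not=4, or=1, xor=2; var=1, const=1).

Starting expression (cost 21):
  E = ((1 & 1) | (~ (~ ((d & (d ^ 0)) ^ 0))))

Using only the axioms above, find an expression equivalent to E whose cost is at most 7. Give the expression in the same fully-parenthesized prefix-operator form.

((1 & 1) | (d & d))   [cost 7]

(1) (d ^ 0)  =[xor_false →]=  d    ⊢ ((1 & 1) | (~ (~ ((d & d) ^ 0))))
(2) (~ (~ ((d & d) ^ 0)))  =[not_not →]=  ((d & d) ^ 0)    ⊢ ((1 & 1) | ((d & d) ^ 0))
(3) ((d & d) ^ 0)  =[xor_false →]=  (d & d)    ⊢ cost 7, within 7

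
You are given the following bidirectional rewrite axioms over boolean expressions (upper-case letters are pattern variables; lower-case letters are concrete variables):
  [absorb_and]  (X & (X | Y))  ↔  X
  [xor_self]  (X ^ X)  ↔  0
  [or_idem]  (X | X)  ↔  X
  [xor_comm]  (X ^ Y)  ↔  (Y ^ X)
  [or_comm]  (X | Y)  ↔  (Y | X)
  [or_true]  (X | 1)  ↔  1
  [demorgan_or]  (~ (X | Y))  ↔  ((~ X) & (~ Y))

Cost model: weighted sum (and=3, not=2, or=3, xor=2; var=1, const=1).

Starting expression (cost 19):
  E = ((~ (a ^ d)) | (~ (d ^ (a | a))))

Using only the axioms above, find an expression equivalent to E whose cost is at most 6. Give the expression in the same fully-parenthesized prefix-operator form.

step 1: xor_comm (→) rewrites (d ^ (a | a)) into ((a | a) ^ d), now ((~ (a ^ d)) | (~ ((a | a) ^ d)))
step 2: or_idem (→) rewrites (a | a) into a, now ((~ (a ^ d)) | (~ (a ^ d)))
step 3: or_idem (→) rewrites ((~ (a ^ d)) | (~ (a ^ d))) into (~ (a ^ d)), reaching cost 6 (bound 6)

(~ (a ^ d))   [cost 6]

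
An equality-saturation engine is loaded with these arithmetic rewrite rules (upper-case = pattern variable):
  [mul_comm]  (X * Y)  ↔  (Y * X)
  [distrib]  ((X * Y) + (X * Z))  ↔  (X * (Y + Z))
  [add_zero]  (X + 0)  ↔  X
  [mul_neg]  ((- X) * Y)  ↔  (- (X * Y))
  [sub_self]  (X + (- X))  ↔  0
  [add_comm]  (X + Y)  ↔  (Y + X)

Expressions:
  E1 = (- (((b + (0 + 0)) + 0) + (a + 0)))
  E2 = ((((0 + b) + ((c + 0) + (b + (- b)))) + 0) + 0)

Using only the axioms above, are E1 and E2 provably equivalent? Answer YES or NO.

NO

The axioms are sound identities: if E1 ↔* E2 then E1 and E2 evaluate identically under any assignment.
Under a=0, b=0, c=1: E1 evaluates to 0, E2 to 1. Distinct ⇒ no rewrite sequence connects them.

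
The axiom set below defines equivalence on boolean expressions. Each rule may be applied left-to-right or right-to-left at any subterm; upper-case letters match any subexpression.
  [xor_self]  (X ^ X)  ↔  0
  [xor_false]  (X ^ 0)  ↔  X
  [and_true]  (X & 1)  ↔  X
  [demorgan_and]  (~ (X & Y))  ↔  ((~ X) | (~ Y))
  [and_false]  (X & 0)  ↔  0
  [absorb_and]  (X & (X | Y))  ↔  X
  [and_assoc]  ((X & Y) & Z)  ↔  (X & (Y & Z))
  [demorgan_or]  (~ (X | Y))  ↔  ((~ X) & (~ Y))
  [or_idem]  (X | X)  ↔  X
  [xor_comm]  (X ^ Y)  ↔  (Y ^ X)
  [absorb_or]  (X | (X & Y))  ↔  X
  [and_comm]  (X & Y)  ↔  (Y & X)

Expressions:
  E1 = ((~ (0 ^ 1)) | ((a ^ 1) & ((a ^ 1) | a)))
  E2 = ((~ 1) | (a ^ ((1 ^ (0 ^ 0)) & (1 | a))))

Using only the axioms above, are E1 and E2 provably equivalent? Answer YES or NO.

step 1: xor_comm (→) rewrites (0 ^ 1) into (1 ^ 0), now ((~ (1 ^ 0)) | ((a ^ 1) & ((a ^ 1) | a)))
step 2: xor_false (→) rewrites (1 ^ 0) into 1, now ((~ 1) | ((a ^ 1) & ((a ^ 1) | a)))
step 3: absorb_and (→) rewrites ((a ^ 1) & ((a ^ 1) | a)) into (a ^ 1), now ((~ 1) | (a ^ 1))
step 4: absorb_and (←) rewrites 1 into (1 & (1 | a)), now ((~ 1) | (a ^ (1 & (1 | a))))
step 5: xor_false (←) rewrites 1 into (1 ^ 0), now ((~ 1) | (a ^ ((1 ^ 0) & (1 | a))))
step 6: xor_false (←) rewrites 0 into (0 ^ 0), which is E2

YES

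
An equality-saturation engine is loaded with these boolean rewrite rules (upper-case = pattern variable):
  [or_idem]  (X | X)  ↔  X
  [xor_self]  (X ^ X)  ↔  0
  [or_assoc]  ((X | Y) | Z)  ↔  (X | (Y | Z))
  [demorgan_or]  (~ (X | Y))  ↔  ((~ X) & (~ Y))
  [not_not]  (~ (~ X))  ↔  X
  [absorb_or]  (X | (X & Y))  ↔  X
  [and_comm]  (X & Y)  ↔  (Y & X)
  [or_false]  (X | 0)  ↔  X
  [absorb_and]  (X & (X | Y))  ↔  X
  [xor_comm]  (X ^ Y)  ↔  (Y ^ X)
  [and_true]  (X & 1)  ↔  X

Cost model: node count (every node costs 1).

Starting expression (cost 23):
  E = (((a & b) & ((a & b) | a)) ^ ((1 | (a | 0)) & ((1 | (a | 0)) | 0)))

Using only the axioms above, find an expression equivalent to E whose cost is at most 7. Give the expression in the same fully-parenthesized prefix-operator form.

((a & b) ^ (1 | a))   [cost 7]

1. [absorb_and →] ((1 | (a | 0)) & ((1 | (a | 0)) | 0))  →  (1 | (a | 0));  E = (((a & b) & ((a & b) | a)) ^ (1 | (a | 0)))
2. [or_false →] (a | 0)  →  a;  E = (((a & b) & ((a & b) | a)) ^ (1 | a))
3. [absorb_and →] ((a & b) & ((a & b) | a))  →  (a & b);  cost 7 ≤ 7, done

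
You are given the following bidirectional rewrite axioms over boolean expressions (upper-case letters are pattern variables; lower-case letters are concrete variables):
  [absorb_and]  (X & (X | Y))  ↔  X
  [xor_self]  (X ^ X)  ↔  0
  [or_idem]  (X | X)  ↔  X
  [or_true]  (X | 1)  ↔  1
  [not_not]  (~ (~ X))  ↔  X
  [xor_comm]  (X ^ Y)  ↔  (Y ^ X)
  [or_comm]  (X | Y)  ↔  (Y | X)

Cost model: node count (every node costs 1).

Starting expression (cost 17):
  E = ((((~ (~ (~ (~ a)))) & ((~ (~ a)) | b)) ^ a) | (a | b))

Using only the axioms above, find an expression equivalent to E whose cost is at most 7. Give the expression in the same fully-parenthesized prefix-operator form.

step 1: not_not (→) rewrites (~ (~ (~ (~ a)))) into (~ (~ a)), now ((((~ (~ a)) & ((~ (~ a)) | b)) ^ a) | (a | b))
step 2: absorb_and (→) rewrites ((~ (~ a)) & ((~ (~ a)) | b)) into (~ (~ a)), now (((~ (~ a)) ^ a) | (a | b))
step 3: not_not (→) rewrites (~ (~ a)) into a, reaching cost 7 (bound 7)

((a ^ a) | (a | b))   [cost 7]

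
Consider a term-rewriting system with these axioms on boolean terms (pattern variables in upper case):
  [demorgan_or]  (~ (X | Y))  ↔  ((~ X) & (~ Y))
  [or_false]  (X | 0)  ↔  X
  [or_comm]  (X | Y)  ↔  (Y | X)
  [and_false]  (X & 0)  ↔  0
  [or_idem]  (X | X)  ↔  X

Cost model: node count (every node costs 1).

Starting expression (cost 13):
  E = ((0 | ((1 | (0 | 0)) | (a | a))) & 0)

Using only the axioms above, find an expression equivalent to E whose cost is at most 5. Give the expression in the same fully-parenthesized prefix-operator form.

((1 | a) & 0)   [cost 5]

1. [or_false →] (0 | 0)  →  0;  E = ((0 | ((1 | 0) | (a | a))) & 0)
2. [or_idem →] (a | a)  →  a;  E = ((0 | ((1 | 0) | a)) & 0)
3. [or_false →] (1 | 0)  →  1;  E = ((0 | (1 | a)) & 0)
4. [or_comm →] (0 | (1 | a))  →  ((1 | a) | 0);  E = (((1 | a) | 0) & 0)
5. [or_false →] ((1 | a) | 0)  →  (1 | a);  cost 5 ≤ 5, done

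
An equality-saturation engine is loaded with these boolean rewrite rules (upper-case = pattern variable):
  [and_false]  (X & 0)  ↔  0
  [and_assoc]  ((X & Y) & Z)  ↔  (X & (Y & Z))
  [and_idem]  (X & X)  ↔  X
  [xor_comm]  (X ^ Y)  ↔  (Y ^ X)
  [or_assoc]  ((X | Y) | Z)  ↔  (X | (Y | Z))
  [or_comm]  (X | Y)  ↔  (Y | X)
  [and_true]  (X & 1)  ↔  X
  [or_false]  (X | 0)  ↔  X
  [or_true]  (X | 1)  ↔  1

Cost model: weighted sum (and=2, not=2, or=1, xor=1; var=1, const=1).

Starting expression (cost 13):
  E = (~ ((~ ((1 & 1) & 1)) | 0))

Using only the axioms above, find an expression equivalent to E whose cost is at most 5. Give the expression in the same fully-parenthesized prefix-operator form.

(~ (~ 1))   [cost 5]

1. [and_idem →] (1 & 1)  →  1;  E = (~ ((~ (1 & 1)) | 0))
2. [or_false →] ((~ (1 & 1)) | 0)  →  (~ (1 & 1));  E = (~ (~ (1 & 1)))
3. [and_idem →] (1 & 1)  →  1;  cost 5 ≤ 5, done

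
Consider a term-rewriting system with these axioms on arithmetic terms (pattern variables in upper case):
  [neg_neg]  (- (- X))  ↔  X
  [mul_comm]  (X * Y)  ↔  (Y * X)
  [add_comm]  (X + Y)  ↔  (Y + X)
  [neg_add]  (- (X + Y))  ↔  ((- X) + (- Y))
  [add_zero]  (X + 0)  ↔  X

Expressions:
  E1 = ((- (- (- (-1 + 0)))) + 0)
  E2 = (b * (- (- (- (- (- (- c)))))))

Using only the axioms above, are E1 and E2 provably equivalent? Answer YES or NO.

NO

The axioms are sound identities: if E1 ↔* E2 then E1 and E2 evaluate identically under any assignment.
Under b=0, c=0: E1 evaluates to 1, E2 to 0. Distinct ⇒ no rewrite sequence connects them.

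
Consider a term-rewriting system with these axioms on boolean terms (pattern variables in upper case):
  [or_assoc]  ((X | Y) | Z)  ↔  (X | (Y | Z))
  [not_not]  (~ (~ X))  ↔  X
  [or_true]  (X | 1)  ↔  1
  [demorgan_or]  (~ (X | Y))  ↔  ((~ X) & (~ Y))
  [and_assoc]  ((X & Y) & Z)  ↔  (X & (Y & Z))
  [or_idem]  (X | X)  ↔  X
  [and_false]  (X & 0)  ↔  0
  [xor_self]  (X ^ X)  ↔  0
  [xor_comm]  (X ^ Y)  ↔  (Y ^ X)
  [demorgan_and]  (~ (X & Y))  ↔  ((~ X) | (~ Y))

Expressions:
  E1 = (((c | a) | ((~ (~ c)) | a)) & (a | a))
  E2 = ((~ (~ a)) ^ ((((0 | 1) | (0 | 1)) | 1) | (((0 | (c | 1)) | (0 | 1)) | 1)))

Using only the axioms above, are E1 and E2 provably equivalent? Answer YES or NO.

Every axiom is a valid identity, so a rewrite proof would force E1 and E2 to agree under every assignment.
At a=0, c=0: E1 = 0 but E2 = 1; they differ, so no derivation exists.

NO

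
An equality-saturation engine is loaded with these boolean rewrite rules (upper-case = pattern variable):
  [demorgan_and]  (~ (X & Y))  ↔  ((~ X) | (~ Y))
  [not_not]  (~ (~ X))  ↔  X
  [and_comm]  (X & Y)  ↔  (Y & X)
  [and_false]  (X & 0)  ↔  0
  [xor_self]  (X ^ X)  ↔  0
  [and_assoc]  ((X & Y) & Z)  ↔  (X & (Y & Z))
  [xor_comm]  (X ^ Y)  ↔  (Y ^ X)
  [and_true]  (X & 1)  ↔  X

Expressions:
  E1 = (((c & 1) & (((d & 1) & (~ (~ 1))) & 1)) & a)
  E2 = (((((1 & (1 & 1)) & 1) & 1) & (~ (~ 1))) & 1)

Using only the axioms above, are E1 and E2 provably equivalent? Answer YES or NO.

NO

The axioms are sound identities: if E1 ↔* E2 then E1 and E2 evaluate identically under any assignment.
Under a=0, c=0, d=0: E1 evaluates to 0, E2 to 1. Distinct ⇒ no rewrite sequence connects them.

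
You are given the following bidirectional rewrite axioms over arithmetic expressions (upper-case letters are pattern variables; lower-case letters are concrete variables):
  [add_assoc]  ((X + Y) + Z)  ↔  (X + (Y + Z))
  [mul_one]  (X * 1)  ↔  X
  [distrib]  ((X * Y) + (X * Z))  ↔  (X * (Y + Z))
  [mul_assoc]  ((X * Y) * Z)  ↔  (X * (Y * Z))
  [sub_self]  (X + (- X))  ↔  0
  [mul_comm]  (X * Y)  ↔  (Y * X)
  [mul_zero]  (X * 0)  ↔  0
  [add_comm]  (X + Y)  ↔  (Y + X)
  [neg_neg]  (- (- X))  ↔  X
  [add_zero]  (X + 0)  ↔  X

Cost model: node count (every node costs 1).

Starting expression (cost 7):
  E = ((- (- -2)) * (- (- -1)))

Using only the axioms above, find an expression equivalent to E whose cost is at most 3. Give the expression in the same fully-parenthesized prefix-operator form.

(1) (- (- -2))  =[neg_neg →]=  -2    ⊢ (-2 * (- (- -1)))
(2) (-2 * (- (- -1)))  =[mul_comm →]=  ((- (- -1)) * -2)
(3) (- (- -1))  =[neg_neg →]=  -1    ⊢ cost 3, within 3

(-1 * -2)   [cost 3]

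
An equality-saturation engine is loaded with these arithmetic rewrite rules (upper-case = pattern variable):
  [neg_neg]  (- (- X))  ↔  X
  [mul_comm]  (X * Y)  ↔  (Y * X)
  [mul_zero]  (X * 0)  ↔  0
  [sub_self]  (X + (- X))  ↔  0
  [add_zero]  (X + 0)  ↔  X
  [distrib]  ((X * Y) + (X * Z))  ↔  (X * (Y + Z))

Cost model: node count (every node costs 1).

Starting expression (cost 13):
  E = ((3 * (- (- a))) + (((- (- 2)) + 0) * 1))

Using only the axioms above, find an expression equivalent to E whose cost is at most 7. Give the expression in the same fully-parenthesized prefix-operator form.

((3 * a) + (2 * 1))   [cost 7]

1. [neg_neg →] (- (- 2))  →  2;  E = ((3 * (- (- a))) + ((2 + 0) * 1))
2. [neg_neg →] (- (- a))  →  a;  E = ((3 * a) + ((2 + 0) * 1))
3. [add_zero →] (2 + 0)  →  2;  cost 7 ≤ 7, done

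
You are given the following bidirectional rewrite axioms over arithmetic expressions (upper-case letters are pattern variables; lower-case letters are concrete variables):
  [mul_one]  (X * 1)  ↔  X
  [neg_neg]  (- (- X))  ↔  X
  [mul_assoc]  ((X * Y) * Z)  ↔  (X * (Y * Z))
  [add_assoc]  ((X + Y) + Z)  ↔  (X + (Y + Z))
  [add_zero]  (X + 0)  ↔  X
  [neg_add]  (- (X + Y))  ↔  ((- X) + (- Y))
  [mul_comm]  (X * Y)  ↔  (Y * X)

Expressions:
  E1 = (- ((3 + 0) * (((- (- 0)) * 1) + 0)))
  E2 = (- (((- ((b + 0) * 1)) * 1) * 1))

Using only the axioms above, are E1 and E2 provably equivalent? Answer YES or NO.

All listed rules preserve value, hence provable equivalence implies equal values everywhere; look for a separating assignment.
b=1 gives E1 ↦ 0, E2 ↦ 1; values differ ⇒ not provably equivalent.

NO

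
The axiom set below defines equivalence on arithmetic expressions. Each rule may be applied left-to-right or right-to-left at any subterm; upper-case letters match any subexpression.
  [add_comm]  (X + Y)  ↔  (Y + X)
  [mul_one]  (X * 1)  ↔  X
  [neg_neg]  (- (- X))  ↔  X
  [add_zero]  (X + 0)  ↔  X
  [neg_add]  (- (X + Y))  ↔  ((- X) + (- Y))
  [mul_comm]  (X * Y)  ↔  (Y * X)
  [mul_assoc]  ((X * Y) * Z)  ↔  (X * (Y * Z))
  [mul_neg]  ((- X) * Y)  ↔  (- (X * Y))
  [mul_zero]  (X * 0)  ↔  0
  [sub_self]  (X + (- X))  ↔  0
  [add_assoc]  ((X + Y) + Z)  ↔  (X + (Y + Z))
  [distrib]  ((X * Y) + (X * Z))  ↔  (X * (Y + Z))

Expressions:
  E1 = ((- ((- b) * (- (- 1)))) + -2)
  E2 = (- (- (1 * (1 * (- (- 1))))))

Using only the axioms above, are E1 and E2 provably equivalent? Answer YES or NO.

All listed rules preserve value, hence provable equivalence implies equal values everywhere; look for a separating assignment.
b=0 gives E1 ↦ -2, E2 ↦ 1; values differ ⇒ not provably equivalent.

NO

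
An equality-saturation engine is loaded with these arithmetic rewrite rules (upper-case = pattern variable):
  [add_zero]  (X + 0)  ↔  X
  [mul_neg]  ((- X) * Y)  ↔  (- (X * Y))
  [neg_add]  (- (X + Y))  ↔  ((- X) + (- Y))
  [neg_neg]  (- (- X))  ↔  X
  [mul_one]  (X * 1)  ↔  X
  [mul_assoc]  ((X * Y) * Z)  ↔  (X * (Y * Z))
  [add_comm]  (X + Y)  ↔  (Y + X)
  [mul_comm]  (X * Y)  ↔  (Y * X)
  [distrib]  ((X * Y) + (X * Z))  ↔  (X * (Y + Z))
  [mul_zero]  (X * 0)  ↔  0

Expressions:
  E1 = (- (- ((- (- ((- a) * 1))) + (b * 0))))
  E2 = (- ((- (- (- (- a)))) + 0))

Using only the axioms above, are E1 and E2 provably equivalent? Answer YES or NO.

YES

1. [neg_neg →] (- (- ((- a) * 1)))  →  ((- a) * 1);  E1 = (- (- (((- a) * 1) + (b * 0))))
2. [mul_one →] ((- a) * 1)  →  (- a);  E1 = (- (- ((- a) + (b * 0))))
3. [mul_zero →] (b * 0)  →  0;  E1 = (- (- ((- a) + 0)))
4. [add_zero →] ((- a) + 0)  →  (- a);  E1 = (- (- (- a)))
5. [add_zero ←] (- (- a))  →  ((- (- a)) + 0);  E1 = (- ((- (- a)) + 0))
6. [neg_neg ←] (- a)  →  (- (- (- a)));  this is E2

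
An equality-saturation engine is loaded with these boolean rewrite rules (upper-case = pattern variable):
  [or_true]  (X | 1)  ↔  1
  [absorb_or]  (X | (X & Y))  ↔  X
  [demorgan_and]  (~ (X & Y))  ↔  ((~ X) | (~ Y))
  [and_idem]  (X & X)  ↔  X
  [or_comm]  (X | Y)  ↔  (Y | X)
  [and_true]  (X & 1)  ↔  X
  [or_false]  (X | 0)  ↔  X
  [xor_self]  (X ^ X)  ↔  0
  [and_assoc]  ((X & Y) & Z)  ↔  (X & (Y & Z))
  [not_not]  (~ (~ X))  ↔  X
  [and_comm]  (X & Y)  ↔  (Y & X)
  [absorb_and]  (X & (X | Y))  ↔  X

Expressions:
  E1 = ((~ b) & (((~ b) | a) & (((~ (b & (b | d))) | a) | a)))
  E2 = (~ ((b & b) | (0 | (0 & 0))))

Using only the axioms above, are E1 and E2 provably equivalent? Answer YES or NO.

YES

step 1: absorb_and (→) rewrites (b & (b | d)) into b, now ((~ b) & (((~ b) | a) & (((~ b) | a) | a)))
step 2: absorb_and (→) rewrites (((~ b) | a) & (((~ b) | a) | a)) into ((~ b) | a), now ((~ b) & ((~ b) | a))
step 3: absorb_and (→) rewrites ((~ b) & ((~ b) | a)) into (~ b)
step 4: or_false (←) rewrites b into (b | 0), now (~ (b | 0))
step 5: and_idem (←) rewrites b into (b & b), now (~ ((b & b) | 0))
step 6: absorb_or (←) rewrites 0 into (0 | (0 & 0)), which is E2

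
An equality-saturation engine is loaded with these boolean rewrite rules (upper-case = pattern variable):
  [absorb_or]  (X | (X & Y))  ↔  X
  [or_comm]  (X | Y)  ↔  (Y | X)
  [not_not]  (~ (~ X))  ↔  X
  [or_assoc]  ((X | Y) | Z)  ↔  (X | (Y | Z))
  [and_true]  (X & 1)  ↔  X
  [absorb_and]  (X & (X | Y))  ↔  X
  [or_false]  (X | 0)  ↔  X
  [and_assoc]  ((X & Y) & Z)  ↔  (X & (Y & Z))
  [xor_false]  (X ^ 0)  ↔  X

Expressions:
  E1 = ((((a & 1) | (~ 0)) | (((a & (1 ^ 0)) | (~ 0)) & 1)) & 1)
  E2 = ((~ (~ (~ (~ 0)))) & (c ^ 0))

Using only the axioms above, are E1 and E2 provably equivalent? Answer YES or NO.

The axioms are sound identities: if E1 ↔* E2 then E1 and E2 evaluate identically under any assignment.
Under a=0, c=0: E1 evaluates to 1, E2 to 0. Distinct ⇒ no rewrite sequence connects them.

NO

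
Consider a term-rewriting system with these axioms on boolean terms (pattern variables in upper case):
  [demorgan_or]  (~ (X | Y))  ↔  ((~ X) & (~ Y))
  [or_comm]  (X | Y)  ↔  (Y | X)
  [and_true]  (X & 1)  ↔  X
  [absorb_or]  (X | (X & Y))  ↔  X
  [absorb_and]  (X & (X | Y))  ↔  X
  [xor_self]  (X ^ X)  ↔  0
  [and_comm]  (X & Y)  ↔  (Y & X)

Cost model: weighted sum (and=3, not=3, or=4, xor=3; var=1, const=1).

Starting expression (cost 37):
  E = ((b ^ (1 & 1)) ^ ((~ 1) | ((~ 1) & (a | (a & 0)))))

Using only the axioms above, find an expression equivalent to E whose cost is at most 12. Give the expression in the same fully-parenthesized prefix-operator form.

((b ^ 1) ^ (~ 1))   [cost 12]

(1) (1 & 1)  =[and_true →]=  1    ⊢ ((b ^ 1) ^ ((~ 1) | ((~ 1) & (a | (a & 0)))))
(2) (a | (a & 0))  =[absorb_or →]=  a    ⊢ ((b ^ 1) ^ ((~ 1) | ((~ 1) & a)))
(3) ((~ 1) | ((~ 1) & a))  =[absorb_or →]=  (~ 1)    ⊢ cost 12, within 12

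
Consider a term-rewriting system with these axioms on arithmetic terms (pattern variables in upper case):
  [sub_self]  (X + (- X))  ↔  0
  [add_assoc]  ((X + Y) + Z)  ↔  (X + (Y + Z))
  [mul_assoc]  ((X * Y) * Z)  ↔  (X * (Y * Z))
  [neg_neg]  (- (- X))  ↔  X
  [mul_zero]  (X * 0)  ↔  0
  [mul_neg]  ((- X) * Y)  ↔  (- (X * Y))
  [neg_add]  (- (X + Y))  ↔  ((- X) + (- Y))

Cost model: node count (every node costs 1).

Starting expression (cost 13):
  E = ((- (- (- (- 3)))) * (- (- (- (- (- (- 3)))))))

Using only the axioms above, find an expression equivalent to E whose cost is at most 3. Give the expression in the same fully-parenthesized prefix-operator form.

(3 * 3)   [cost 3]

(1) (- (- (- (- (- 3)))))  =[neg_neg →]=  (- (- (- 3)))    ⊢ ((- (- (- (- 3)))) * (- (- (- (- 3)))))
(2) (- (- (- (- 3))))  =[neg_neg →]=  (- (- 3))    ⊢ ((- (- (- (- 3)))) * (- (- 3)))
(3) (- (- (- 3)))  =[neg_neg →]=  (- 3)    ⊢ ((- (- 3)) * (- (- 3)))
(4) (- (- 3))  =[neg_neg →]=  3    ⊢ ((- (- 3)) * 3)
(5) (- (- 3))  =[neg_neg →]=  3    ⊢ cost 3, within 3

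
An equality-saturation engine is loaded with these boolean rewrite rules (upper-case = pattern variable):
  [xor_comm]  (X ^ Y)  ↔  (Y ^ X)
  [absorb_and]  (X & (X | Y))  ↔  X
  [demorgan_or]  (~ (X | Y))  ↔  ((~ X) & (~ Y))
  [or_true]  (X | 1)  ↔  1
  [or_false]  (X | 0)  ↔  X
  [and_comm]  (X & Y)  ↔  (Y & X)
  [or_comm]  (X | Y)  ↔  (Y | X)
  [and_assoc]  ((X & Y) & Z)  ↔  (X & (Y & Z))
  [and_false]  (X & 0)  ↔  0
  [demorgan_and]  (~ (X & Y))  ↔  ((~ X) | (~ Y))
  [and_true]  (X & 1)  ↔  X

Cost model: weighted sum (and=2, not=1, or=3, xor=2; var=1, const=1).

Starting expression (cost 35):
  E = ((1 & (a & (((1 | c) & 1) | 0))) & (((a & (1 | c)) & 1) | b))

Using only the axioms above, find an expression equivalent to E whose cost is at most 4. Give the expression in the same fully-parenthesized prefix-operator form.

(a & 1)   [cost 4]

1. [and_true →] ((1 | c) & 1)  →  (1 | c);  E = ((1 & (a & ((1 | c) | 0))) & (((a & (1 | c)) & 1) | b))
2. [or_false →] ((1 | c) | 0)  →  (1 | c);  E = ((1 & (a & (1 | c))) & (((a & (1 | c)) & 1) | b))
3. [and_comm →] (1 & (a & (1 | c)))  →  ((a & (1 | c)) & 1);  E = (((a & (1 | c)) & 1) & (((a & (1 | c)) & 1) | b))
4. [absorb_and →] (((a & (1 | c)) & 1) & (((a & (1 | c)) & 1) | b))  →  ((a & (1 | c)) & 1)
5. [or_comm →] (1 | c)  →  (c | 1);  E = ((a & (c | 1)) & 1)
6. [and_true →] ((a & (c | 1)) & 1)  →  (a & (c | 1))
7. [or_true →] (c | 1)  →  1;  cost 4 ≤ 4, done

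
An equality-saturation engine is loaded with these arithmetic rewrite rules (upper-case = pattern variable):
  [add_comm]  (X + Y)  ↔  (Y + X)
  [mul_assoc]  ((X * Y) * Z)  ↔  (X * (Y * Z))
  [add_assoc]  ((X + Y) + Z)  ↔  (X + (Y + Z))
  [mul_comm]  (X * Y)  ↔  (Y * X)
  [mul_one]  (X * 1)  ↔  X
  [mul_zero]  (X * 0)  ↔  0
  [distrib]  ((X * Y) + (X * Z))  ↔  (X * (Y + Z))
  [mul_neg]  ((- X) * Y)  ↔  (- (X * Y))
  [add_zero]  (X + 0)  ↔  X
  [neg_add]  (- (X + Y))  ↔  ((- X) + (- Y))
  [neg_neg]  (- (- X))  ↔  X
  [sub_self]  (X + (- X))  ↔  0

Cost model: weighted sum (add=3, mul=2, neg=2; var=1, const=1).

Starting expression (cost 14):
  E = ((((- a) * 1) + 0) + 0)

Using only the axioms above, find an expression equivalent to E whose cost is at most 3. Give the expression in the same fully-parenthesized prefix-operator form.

(- a)   [cost 3]

(1) ((- a) * 1)  =[mul_one →]=  (- a)    ⊢ (((- a) + 0) + 0)
(2) (((- a) + 0) + 0)  =[add_zero →]=  ((- a) + 0)
(3) ((- a) + 0)  =[add_zero →]=  (- a)    ⊢ cost 3, within 3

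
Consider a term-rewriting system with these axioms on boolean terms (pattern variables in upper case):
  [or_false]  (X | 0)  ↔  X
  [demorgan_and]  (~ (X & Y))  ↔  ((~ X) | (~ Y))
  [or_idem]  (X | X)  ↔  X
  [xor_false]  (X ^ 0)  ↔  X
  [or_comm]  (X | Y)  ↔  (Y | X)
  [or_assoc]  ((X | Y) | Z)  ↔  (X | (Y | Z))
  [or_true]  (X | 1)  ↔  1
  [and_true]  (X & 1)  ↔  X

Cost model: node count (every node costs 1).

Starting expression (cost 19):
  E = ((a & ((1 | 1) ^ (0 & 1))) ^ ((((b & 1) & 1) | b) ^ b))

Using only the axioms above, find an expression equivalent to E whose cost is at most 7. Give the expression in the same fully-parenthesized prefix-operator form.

((a & 1) ^ (b ^ b))   [cost 7]

(1) ((b & 1) & 1)  =[and_true →]=  (b & 1)    ⊢ ((a & ((1 | 1) ^ (0 & 1))) ^ (((b & 1) | b) ^ b))
(2) (0 & 1)  =[and_true →]=  0    ⊢ ((a & ((1 | 1) ^ 0)) ^ (((b & 1) | b) ^ b))
(3) (b & 1)  =[and_true →]=  b    ⊢ ((a & ((1 | 1) ^ 0)) ^ ((b | b) ^ b))
(4) ((1 | 1) ^ 0)  =[xor_false →]=  (1 | 1)    ⊢ ((a & (1 | 1)) ^ ((b | b) ^ b))
(5) (1 | 1)  =[or_idem →]=  1    ⊢ ((a & 1) ^ ((b | b) ^ b))
(6) (b | b)  =[or_idem →]=  b    ⊢ cost 7, within 7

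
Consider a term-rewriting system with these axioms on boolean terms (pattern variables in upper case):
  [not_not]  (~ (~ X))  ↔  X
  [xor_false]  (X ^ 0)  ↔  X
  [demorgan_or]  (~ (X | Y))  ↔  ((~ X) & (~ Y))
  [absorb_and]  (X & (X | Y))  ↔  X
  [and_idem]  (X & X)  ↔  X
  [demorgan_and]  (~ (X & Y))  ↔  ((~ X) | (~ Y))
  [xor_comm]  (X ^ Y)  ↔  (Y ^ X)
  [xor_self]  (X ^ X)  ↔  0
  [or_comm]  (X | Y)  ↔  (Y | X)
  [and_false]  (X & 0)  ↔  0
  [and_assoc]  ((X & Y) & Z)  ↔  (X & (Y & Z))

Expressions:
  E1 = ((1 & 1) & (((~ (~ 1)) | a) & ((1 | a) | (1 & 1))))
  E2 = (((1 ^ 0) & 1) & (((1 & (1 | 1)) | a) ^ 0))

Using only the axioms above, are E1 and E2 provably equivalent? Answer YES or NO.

YES

step 1: and_idem (→) rewrites (1 & 1) into 1, now ((1 & 1) & (((~ (~ 1)) | a) & ((1 | a) | 1)))
step 2: not_not (→) rewrites (~ (~ 1)) into 1, now ((1 & 1) & ((1 | a) & ((1 | a) | 1)))
step 3: absorb_and (→) rewrites ((1 | a) & ((1 | a) | 1)) into (1 | a), now ((1 & 1) & (1 | a))
step 4: xor_false (←) rewrites (1 | a) into ((1 | a) ^ 0), now ((1 & 1) & ((1 | a) ^ 0))
step 5: absorb_and (←) rewrites 1 into (1 & (1 | 1)), now ((1 & 1) & (((1 & (1 | 1)) | a) ^ 0))
step 6: xor_false (←) rewrites 1 into (1 ^ 0), which is E2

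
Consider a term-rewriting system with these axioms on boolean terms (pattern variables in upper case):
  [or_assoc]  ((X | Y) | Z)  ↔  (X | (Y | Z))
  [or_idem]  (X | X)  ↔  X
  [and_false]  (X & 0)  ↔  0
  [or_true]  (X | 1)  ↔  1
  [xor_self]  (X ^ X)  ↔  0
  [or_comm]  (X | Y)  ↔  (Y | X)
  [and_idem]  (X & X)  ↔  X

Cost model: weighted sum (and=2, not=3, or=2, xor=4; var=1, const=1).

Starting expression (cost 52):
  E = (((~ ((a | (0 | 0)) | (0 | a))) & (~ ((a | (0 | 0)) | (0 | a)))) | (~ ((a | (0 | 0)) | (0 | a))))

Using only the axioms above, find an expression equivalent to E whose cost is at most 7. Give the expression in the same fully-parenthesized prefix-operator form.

(~ (a | 0))   [cost 7]

1. [and_idem →] ((~ ((a | (0 | 0)) | (0 | a))) & (~ ((a | (0 | 0)) | (0 | a))))  →  (~ ((a | (0 | 0)) | (0 | a)));  E = ((~ ((a | (0 | 0)) | (0 | a))) | (~ ((a | (0 | 0)) | (0 | a))))
2. [or_idem →] ((~ ((a | (0 | 0)) | (0 | a))) | (~ ((a | (0 | 0)) | (0 | a))))  →  (~ ((a | (0 | 0)) | (0 | a)))
3. [or_idem →] (0 | 0)  →  0;  E = (~ ((a | 0) | (0 | a)))
4. [or_comm →] (0 | a)  →  (a | 0);  E = (~ ((a | 0) | (a | 0)))
5. [or_idem →] ((a | 0) | (a | 0))  →  (a | 0);  cost 7 ≤ 7, done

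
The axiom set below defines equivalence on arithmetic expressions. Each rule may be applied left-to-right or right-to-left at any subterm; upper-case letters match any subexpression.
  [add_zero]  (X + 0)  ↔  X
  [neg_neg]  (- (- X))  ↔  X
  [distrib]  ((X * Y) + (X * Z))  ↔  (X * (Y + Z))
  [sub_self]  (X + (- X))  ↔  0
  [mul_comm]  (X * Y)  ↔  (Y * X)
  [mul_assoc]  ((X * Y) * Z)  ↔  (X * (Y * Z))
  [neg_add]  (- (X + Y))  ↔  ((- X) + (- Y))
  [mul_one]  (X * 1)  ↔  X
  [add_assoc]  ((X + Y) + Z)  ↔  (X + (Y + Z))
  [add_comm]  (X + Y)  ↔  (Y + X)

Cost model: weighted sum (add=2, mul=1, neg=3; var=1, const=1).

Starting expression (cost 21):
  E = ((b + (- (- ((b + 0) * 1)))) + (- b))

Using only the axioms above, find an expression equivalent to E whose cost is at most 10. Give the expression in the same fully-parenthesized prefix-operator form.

step 1: mul_one (→) rewrites ((b + 0) * 1) into (b + 0), now ((b + (- (- (b + 0)))) + (- b))
step 2: neg_neg (→) rewrites (- (- (b + 0))) into (b + 0), now ((b + (b + 0)) + (- b))
step 3: add_zero (→) rewrites (b + 0) into b, reaching cost 10 (bound 10)

((b + b) + (- b))   [cost 10]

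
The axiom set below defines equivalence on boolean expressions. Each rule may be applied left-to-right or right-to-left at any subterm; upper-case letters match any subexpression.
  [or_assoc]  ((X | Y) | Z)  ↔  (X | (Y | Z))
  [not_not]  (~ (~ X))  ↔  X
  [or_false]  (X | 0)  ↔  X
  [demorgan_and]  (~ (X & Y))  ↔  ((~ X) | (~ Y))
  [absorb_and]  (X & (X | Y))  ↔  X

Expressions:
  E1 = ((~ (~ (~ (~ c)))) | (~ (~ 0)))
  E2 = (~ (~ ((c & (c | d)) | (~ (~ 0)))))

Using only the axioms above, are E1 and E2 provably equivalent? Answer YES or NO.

1. [not_not →] (~ (~ 0))  →  0;  E1 = ((~ (~ (~ (~ c)))) | 0)
2. [or_false →] ((~ (~ (~ (~ c)))) | 0)  →  (~ (~ (~ (~ c))))
3. [not_not →] (~ (~ (~ c)))  →  (~ c);  E1 = (~ (~ c))
4. [absorb_and ←] c  →  (c & (c | d));  E1 = (~ (~ (c & (c | d))))
5. [or_false ←] (c & (c | d))  →  ((c & (c | d)) | 0);  E1 = (~ (~ ((c & (c | d)) | 0)))
6. [not_not ←] 0  →  (~ (~ 0));  this is E2

YES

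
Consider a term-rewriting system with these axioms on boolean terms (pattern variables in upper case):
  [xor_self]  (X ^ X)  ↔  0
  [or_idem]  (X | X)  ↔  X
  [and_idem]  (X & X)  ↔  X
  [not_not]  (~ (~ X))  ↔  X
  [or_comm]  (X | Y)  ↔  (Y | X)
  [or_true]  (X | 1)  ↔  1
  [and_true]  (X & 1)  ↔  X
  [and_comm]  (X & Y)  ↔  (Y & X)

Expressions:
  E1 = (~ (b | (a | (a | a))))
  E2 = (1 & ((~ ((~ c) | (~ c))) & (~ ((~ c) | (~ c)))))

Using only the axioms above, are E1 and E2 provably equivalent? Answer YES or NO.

NO

The axioms are sound identities: if E1 ↔* E2 then E1 and E2 evaluate identically under any assignment.
Under a=0, b=0, c=0: E1 evaluates to 1, E2 to 0. Distinct ⇒ no rewrite sequence connects them.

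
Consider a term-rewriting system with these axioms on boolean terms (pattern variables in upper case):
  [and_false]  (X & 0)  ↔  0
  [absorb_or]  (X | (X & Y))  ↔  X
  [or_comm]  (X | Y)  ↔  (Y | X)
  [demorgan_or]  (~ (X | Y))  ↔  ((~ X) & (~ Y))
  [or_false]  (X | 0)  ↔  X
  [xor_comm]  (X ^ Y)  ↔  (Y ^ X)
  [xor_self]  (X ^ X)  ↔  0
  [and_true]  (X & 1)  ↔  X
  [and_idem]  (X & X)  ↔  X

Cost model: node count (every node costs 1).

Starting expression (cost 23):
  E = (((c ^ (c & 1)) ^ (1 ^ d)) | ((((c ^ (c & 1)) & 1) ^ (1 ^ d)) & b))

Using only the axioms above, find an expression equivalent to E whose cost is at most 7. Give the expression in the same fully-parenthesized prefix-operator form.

((c ^ c) ^ (1 ^ d))   [cost 7]

(1) ((c ^ (c & 1)) & 1)  =[and_true →]=  (c ^ (c & 1))    ⊢ (((c ^ (c & 1)) ^ (1 ^ d)) | (((c ^ (c & 1)) ^ (1 ^ d)) & b))
(2) (((c ^ (c & 1)) ^ (1 ^ d)) | (((c ^ (c & 1)) ^ (1 ^ d)) & b))  =[absorb_or →]=  ((c ^ (c & 1)) ^ (1 ^ d))
(3) (c & 1)  =[and_true →]=  c    ⊢ cost 7, within 7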